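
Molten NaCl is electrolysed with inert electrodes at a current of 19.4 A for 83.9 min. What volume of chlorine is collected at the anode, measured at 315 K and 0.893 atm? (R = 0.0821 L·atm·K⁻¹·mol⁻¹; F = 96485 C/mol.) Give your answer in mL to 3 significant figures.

14700 mL

Q = 19.4 A × 5034 s = 97660 C
n(e⁻) = 97660 / 96485 = 1.012 mol
2Cl⁻ → Cl₂ + 2e⁻, so n(Cl₂) = 1.012 / 2 = 0.5060 mol
V = nRT/P = 0.5060 × 0.0821 × 315 / 0.893 = 14.65 L
= 14700 mL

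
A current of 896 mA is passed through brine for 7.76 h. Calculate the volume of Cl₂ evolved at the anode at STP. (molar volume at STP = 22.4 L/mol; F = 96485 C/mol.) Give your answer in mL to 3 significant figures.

2910 mL

Q = It = 0.896 × 27936 = 25030 C
n(e⁻) = Q/F = 25030/96485 = 0.2594 mol
2Cl⁻ → Cl₂ + 2e⁻, so n(Cl₂) = 0.2594 / 2 = 0.1297 mol
V = 0.1297 × 22.4 = 2.905 L
= 2910 mL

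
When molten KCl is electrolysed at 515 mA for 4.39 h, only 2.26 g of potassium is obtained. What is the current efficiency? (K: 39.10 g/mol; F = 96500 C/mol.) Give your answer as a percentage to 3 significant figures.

68.5%

Q = 0.515 × 15804 = 8139 C
n(e⁻) = 8139 / 96500 = 0.08434 mol
K⁺ + e⁻ → K, so theoretical n(K) = 0.08434 mol → 3.298 g
Efficiency = 2.26 / 3.298 = 0.6853 = 68.5%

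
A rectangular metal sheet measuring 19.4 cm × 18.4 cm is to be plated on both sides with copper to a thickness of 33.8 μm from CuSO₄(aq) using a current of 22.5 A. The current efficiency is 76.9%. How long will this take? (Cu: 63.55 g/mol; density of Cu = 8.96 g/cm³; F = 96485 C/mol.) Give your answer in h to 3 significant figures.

Plated area = 2 × 19.4 × 18.4 = 713.9 cm²
Volume = 713.9 × 33.8×10⁻⁴ cm = 2.413 cm³
m(Cu) = 2.413 × 8.96 = 21.62 g
n(Cu) = 21.62 / 63.55 = 0.3402 mol; n(e⁻) = 2 × 0.3402 = 0.6804 mol
Q = 0.6804 × 96485 / 0.769 = 85370 C
t = 85370 / 22.5 = 3794 s = 1.05 h

1.05 h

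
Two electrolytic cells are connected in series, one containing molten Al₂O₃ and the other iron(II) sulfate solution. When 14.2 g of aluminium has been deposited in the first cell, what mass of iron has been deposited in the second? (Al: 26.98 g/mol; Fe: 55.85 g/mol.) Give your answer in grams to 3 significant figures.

n(Al) = 14.2 / 26.98 = 0.5263 mol
Al³⁺ + 3e⁻ → Al, so n(e⁻) = 3 × 0.5263 = 1.579 mol
In series, the same 1.579 mol of electrons flows through the second cell.
Fe²⁺ + 2e⁻ → Fe, so n(Fe) = 1.579 / 2 = 0.7895 mol
m(Fe) = 0.7895 × 55.85 = 44.1 g

44.1 g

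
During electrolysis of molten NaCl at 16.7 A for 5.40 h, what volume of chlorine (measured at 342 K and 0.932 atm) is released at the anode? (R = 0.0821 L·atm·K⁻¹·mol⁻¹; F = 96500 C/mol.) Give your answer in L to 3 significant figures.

50.7 L

Q = It = 16.7 × 19440 = 3.246×10^5 C
n(e⁻) = 3.246×10^5 / 96500 = 3.364 mol
2Cl⁻ → Cl₂ + 2e⁻, so n(Cl₂) = 3.364 / 2 = 1.682 mol
V = nRT/P = 1.682 × 0.0821 × 342 / 0.932 = 50.67 L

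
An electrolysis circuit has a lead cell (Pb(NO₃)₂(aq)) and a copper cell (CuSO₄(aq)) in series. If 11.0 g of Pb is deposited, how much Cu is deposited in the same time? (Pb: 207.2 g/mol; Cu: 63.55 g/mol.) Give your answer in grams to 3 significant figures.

n(Pb) = 11.0 / 207.2 = 0.05309 mol
Pb²⁺ + 2e⁻ → Pb, so n(e⁻) = 2 × 0.05309 = 0.1062 mol
The cells are in series, so the same charge (and hence the same n(e⁻) = 0.1062 mol) passes through both.
Cu²⁺ + 2e⁻ → Cu, so n(Cu) = 0.1062 / 2 = 0.05310 mol
m(Cu) = 0.05310 × 63.55 = 3.37 g

3.37 g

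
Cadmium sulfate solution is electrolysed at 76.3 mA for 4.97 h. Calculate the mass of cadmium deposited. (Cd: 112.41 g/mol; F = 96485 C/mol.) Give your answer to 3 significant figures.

0.795 g

Charge passed = 0.0763 × 17892 = 1365 C
n(e⁻) = Q/F = 1365/96485 = 0.01415 mol
Cd²⁺ + 2e⁻ → Cd, so n(Cd) = 0.01415 / 2 = 0.007075 mol
m = 0.007075 × 112.41 = 0.795 g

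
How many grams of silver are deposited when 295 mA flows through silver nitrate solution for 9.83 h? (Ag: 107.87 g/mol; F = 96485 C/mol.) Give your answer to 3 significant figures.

11.7 g

Charge passed = 0.295 × 35388 = 10440 C
Moles of electrons = 10440 / 96485 = 0.1082 mol
Ag⁺ + e⁻ → Ag, so n(Ag) = 0.1082 mol
m = 0.1082 × 107.87 = 11.7 g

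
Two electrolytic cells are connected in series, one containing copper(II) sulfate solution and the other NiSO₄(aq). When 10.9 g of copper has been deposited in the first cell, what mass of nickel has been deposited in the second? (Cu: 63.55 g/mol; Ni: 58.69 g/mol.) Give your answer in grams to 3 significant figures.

10.1 g

n(Cu) = 10.9 / 63.55 = 0.1715 mol
Cu²⁺ + 2e⁻ → Cu, so n(e⁻) = 2 × 0.1715 = 0.3430 mol
In series, the same 0.3430 mol of electrons flows through the second cell.
Ni²⁺ + 2e⁻ → Ni, so n(Ni) = 0.3430 / 2 = 0.1715 mol
m(Ni) = 0.1715 × 58.69 = 10.1 g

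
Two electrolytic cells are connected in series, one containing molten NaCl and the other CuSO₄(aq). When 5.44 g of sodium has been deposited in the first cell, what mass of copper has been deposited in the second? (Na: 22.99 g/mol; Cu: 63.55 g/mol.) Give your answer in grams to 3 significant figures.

n(Na) = 5.44 / 22.99 = 0.2366 mol
Na⁺ + e⁻ → Na, so n(e⁻) = 0.2366 mol
Since the cells are in series, n(e⁻) in the Cu cell is also 0.2366 mol.
Cu²⁺ + 2e⁻ → Cu, so n(Cu) = 0.2366 / 2 = 0.1183 mol
m(Cu) = 0.1183 × 63.55 = 7.52 g

7.52 g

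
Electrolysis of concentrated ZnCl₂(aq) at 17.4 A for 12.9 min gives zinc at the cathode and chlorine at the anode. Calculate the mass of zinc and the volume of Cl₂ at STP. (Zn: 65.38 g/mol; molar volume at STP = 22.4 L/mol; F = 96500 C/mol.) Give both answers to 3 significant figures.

Q = 17.4 × 774 = 13470 C; n(e⁻) = 13470 / 96500 = 0.1396 mol
Cathode: Zn²⁺ + 2e⁻ → Zn → n(Zn) = 0.1396/2 = 0.06980 mol → 4.56 g
Anode: 2Cl⁻ → Cl₂ + 2e⁻ → n(Cl₂) = 0.1396/2 = 0.06980 mol → 1.56 L

4.56 g Zn; 1.56 L Cl₂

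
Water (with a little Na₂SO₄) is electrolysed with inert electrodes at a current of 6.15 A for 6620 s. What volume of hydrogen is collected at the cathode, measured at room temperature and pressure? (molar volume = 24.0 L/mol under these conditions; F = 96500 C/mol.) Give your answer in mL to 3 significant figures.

5060 mL

Charge passed = 6.15 × 6620 = 40710 C
n(e⁻) = 40710 / 96500 = 0.4219 mol
2H⁺ + 2e⁻ → H₂, so n(H₂) = 0.4219 / 2 = 0.2110 mol
V = 0.2110 × 24.0 = 5.064 L
= 5060 mL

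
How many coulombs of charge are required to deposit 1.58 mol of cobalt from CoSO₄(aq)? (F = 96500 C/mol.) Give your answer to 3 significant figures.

3.05×10^5 C

Co²⁺ + 2e⁻ → Co, so n(e⁻) = 2 × 1.58 = 3.160 mol
Q = 3.160 × 96500 = 3.049×10^5 C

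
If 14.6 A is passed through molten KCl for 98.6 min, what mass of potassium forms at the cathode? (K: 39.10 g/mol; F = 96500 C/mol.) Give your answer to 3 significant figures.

Q = 14.6 A × 5916 s = 86370 C
n(e⁻) = Q/F = 86370/96500 = 0.8950 mol
K⁺ + e⁻ → K, so n(K) = 0.8950 mol
m = 0.8950 × 39.10 = 35.0 g

35.0 g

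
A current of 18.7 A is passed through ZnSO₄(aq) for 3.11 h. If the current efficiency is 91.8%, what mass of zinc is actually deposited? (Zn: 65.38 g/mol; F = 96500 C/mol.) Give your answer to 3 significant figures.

Q = 18.7 × 11196 = 2.094×10^5 C
n(e⁻) = 2.094×10^5 / 96500 = 2.170 mol
Zn²⁺ + 2e⁻ → Zn, so theoretical m(Zn) = 1.085 × 65.38 = 70.94 g
Actual mass = 91.8% × 70.94 = 65.1 g

65.1 g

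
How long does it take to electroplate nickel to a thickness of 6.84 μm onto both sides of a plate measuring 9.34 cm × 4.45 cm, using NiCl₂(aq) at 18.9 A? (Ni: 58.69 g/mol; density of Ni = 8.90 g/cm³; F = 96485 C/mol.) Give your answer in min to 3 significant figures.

Plated area = 2 × 9.34 × 4.45 = 83.13 cm²
Volume = 83.13 × 6.84×10⁻⁴ cm = 0.05686 cm³
m(Ni) = 0.05686 × 8.90 = 0.5061 g
n(Ni) = 0.5061 / 58.69 = 0.008623 mol; n(e⁻) = 2 × 0.008623 = 0.01725 mol
Q = 0.01725 × 96485 = 1664 C
t = 1664 / 18.9 = 88.04 s = 1.47 min

1.47 min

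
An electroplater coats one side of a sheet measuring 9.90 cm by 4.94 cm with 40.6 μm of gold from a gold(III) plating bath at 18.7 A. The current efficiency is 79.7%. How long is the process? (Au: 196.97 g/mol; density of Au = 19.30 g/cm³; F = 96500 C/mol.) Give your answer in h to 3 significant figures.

Plated area = 9.90 × 4.94 = 48.91 cm²
Volume = 48.91 × 40.6×10⁻⁴ cm = 0.1986 cm³
m(Au) = 0.1986 × 19.30 = 3.833 g
n(Au) = 3.833 / 196.97 = 0.01946 mol; n(e⁻) = 3 × 0.01946 = 0.05838 mol
Q = 0.05838 × 96500 / 0.797 = 7069 C
t = 7069 / 18.7 = 378.0 s = 0.105 h

0.105 h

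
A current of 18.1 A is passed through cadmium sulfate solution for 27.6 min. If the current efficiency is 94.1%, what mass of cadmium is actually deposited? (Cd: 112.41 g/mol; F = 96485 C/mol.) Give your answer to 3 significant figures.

Q = 18.1 × 1656 = 29970 C
n(e⁻) = 29970 / 96485 = 0.3106 mol
Cd²⁺ + 2e⁻ → Cd, so theoretical m(Cd) = 0.1553 × 112.41 = 17.46 g
Actual mass = 94.1% × 17.46 = 16.4 g

16.4 g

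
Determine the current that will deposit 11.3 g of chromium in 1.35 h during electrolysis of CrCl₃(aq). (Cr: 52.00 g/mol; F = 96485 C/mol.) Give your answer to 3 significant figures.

12.9 A

n(Cr) = 11.3 / 52.00 = 0.2173 mol
Cr³⁺ + 3e⁻ → Cr, so n(e⁻) = 3 × 0.2173 = 0.6519 mol
Q = 0.6519 × 96485 = 62900 C
I = Q / t = 62900 / 4860 s = 12.9 A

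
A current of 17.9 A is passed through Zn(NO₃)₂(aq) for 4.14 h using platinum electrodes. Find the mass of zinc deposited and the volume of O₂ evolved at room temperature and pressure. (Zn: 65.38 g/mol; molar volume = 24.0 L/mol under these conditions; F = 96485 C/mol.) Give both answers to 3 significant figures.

Q = 17.9 × 14904 = 2.668×10^5 C; n(e⁻) = 2.668×10^5 / 96485 = 2.765 mol
Cathode: Zn²⁺ + 2e⁻ → Zn → n(Zn) = 2.765/2 = 1.383 mol → 90.4 g
Anode: 2H₂O → O₂ + 4H⁺ + 4e⁻ → n(O₂) = 2.765/4 = 0.6913 mol → 16.6 L

90.4 g Zn; 16.6 L O₂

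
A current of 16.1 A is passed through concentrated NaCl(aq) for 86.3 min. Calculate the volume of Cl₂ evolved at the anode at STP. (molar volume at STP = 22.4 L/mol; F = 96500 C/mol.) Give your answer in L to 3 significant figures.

Q = It = 16.1 × 5178 = 83370 C
Moles of electrons = 83370 / 96500 = 0.8639 mol
2Cl⁻ → Cl₂ + 2e⁻, so n(Cl₂) = 0.8639 / 2 = 0.4320 mol
V = 0.4320 × 22.4 = 9.677 L

9.68 L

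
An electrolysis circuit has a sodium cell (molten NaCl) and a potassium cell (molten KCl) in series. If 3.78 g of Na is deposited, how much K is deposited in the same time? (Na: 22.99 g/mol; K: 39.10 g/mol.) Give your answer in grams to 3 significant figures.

n(Na) = 3.78 / 22.99 = 0.1644 mol
Na⁺ + e⁻ → Na, so n(e⁻) = 0.1644 mol
Since the cells are in series, n(e⁻) in the K cell is also 0.1644 mol.
K⁺ + e⁻ → K, so n(K) = 0.1644 mol
m(K) = 0.1644 × 39.10 = 6.43 g

6.43 g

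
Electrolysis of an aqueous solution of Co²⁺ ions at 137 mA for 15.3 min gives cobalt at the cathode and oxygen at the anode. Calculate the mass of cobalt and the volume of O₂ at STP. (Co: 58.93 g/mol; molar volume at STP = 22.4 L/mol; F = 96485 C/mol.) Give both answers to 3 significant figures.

Q = 0.137 × 918 = 125.8 C; n(e⁻) = 125.8 / 96485 = 0.001304 mol
Cathode: Co²⁺ + 2e⁻ → Co → n(Co) = 0.001304/2 = 6.520×10^-4 mol → 0.0384 g
Anode: 2H₂O → O₂ + 4H⁺ + 4e⁻ → n(O₂) = 0.001304/4 = 3.260×10^-4 mol → 0.00730 L

0.0384 g Co; 0.00730 L O₂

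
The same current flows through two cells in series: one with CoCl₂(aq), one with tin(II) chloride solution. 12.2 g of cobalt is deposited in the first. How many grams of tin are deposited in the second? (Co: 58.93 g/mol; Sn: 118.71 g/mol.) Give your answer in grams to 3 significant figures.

n(Co) = 12.2 / 58.93 = 0.2070 mol
Co²⁺ + 2e⁻ → Co, so n(e⁻) = 2 × 0.2070 = 0.4140 mol
In series, the same 0.4140 mol of electrons flows through the second cell.
Sn²⁺ + 2e⁻ → Sn, so n(Sn) = 0.4140 / 2 = 0.2070 mol
m(Sn) = 0.2070 × 118.71 = 24.6 g

24.6 g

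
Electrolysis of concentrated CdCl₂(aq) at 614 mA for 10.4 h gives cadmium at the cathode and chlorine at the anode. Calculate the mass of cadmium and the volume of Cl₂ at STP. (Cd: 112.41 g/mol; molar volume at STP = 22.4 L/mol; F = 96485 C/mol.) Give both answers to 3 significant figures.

Q = 0.614 × 37440 = 22990 C; n(e⁻) = 22990 / 96485 = 0.2383 mol
Cathode: Cd²⁺ + 2e⁻ → Cd → n(Cd) = 0.2383/2 = 0.1192 mol → 13.4 g
Anode: 2Cl⁻ → Cl₂ + 2e⁻ → n(Cl₂) = 0.2383/2 = 0.1192 mol → 2.67 L

13.4 g Cd; 2.67 L Cl₂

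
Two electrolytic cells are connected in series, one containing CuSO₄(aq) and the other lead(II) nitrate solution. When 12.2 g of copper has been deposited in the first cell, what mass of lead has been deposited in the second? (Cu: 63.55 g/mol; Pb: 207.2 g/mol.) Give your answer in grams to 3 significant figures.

n(Cu) = 12.2 / 63.55 = 0.1920 mol
Cu²⁺ + 2e⁻ → Cu, so n(e⁻) = 2 × 0.1920 = 0.3840 mol
Since the cells are in series, n(e⁻) in the Pb cell is also 0.3840 mol.
Pb²⁺ + 2e⁻ → Pb, so n(Pb) = 0.3840 / 2 = 0.1920 mol
m(Pb) = 0.1920 × 207.2 = 39.8 g

39.8 g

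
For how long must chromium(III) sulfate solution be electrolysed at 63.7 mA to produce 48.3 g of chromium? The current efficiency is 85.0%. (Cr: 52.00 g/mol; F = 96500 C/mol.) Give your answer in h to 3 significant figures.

n(Cr) = 48.3 / 52.00 = 0.9288 mol
Cr³⁺ + 3e⁻ → Cr, so n(e⁻) = 3 × 0.9288 = 2.786 mol
Q = 2.786 × 96500 / 0.850 = 3.163×10^5 C
t = Q / I = 3.163×10^5 / 0.0637 = 4.965×10^6 s = 1380 h

1380 h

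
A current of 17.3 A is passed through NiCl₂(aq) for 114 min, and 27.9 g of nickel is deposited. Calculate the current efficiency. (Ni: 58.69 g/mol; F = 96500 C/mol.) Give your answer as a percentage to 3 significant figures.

77.5%

Q = 17.3 × 6840 = 1.183×10^5 C
n(e⁻) = 1.183×10^5 / 96500 = 1.226 mol
Ni²⁺ + 2e⁻ → Ni, so theoretical n(Ni) = 0.6130 mol → 35.98 g
Efficiency = 27.9 / 35.98 = 0.7754 = 77.5%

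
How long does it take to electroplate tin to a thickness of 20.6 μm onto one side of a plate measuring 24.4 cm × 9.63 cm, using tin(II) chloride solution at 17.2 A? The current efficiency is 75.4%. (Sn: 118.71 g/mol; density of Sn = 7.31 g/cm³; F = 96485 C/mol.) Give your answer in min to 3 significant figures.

7.39 min

Plated area = 24.4 × 9.63 = 235.0 cm²
Volume = 235.0 × 20.6×10⁻⁴ cm = 0.4841 cm³
m(Sn) = 0.4841 × 7.31 = 3.539 g
n(Sn) = 3.539 / 118.71 = 0.02981 mol; n(e⁻) = 2 × 0.02981 = 0.05962 mol
Q = 0.05962 × 96485 / 0.754 = 7629 C
t = 7629 / 17.2 = 443.5 s = 7.39 min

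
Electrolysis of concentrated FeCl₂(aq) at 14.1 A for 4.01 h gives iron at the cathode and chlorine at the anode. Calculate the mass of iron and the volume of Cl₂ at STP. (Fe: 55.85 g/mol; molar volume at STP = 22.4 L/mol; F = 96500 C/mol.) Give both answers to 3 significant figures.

58.9 g Fe; 23.6 L Cl₂

Q = 14.1 × 14436 = 2.035×10^5 C; n(e⁻) = 2.035×10^5 / 96500 = 2.109 mol
Cathode: Fe²⁺ + 2e⁻ → Fe → n(Fe) = 2.109/2 = 1.055 mol → 58.9 g
Anode: 2Cl⁻ → Cl₂ + 2e⁻ → n(Cl₂) = 2.109/2 = 1.055 mol → 23.6 L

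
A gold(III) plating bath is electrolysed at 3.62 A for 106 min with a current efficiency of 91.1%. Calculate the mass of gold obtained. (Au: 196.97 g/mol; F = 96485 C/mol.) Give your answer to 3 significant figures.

14.3 g

Q = 3.62 × 6360 = 23020 C
n(e⁻) = 23020 / 96485 = 0.2386 mol
Au³⁺ + 3e⁻ → Au, so theoretical m(Au) = 0.07953 × 196.97 = 15.67 g
Actual mass = 91.1% × 15.67 = 14.3 g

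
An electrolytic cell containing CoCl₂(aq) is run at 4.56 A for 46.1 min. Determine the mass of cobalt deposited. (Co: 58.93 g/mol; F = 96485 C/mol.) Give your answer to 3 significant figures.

3.85 g

Charge passed = 4.56 × 2766 = 12610 C
n(e⁻) = 12610 / 96485 = 0.1307 mol
Co²⁺ + 2e⁻ → Co, so n(Co) = 0.1307 / 2 = 0.06535 mol
m = 0.06535 × 58.93 = 3.85 g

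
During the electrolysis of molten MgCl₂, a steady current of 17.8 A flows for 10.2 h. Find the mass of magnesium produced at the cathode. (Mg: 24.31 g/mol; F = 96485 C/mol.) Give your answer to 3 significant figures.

82.3 g

Q = 17.8 A × 36720 s = 6.536×10^5 C
n(e⁻) = Q/F = 6.536×10^5/96485 = 6.774 mol
Mg²⁺ + 2e⁻ → Mg, so n(Mg) = 6.774 / 2 = 3.387 mol
m = 3.387 × 24.31 = 82.3 g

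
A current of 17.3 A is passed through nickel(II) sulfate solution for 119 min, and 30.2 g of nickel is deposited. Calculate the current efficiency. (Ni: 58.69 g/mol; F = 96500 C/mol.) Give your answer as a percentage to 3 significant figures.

Q = 17.3 × 7140 = 1.235×10^5 C
n(e⁻) = 1.235×10^5 / 96500 = 1.280 mol
Ni²⁺ + 2e⁻ → Ni, so theoretical n(Ni) = 0.6400 mol → 37.56 g
Efficiency = 30.2 / 37.56 = 0.8040 = 80.4%

80.4%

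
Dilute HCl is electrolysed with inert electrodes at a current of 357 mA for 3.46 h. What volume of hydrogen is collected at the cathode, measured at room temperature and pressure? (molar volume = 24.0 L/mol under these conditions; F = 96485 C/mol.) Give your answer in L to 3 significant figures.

0.553 L

Charge passed = 0.357 × 12456 = 4447 C
n(e⁻) = Q/F = 4447/96485 = 0.04609 mol
2H⁺ + 2e⁻ → H₂, so n(H₂) = 0.04609 / 2 = 0.02305 mol
V = 0.02305 × 24.0 = 0.5532 L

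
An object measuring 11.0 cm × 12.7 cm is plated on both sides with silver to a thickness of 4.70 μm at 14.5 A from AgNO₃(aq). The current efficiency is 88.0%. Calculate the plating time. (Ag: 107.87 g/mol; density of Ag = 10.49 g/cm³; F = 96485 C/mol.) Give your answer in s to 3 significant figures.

Plated area = 2 × 11.0 × 12.7 = 279.4 cm²
Volume = 279.4 × 4.70×10⁻⁴ cm = 0.1313 cm³
m(Ag) = 0.1313 × 10.49 = 1.377 g
n(Ag) = 1.377 / 107.87 = 0.01277 mol; n(e⁻) = 0.01277 mol
Q = 0.01277 × 96485 / 0.880 = 1400 C
t = 1400 / 14.5 = 96.55 s

96.6 s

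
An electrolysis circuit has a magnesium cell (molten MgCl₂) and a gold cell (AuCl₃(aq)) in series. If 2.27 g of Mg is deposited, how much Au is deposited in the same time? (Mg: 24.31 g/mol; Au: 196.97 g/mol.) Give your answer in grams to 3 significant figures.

12.3 g

n(Mg) = 2.27 / 24.31 = 0.09338 mol
Mg²⁺ + 2e⁻ → Mg, so n(e⁻) = 2 × 0.09338 = 0.1868 mol
The cells are in series, so the same charge (and hence the same n(e⁻) = 0.1868 mol) passes through both.
Au³⁺ + 3e⁻ → Au, so n(Au) = 0.1868 / 3 = 0.06227 mol
m(Au) = 0.06227 × 196.97 = 12.3 g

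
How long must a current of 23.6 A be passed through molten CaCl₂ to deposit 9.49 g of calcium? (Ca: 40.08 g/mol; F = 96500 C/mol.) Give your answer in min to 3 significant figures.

n(Ca) = 9.49 / 40.08 = 0.2368 mol
Ca²⁺ + 2e⁻ → Ca, so n(e⁻) = 2 × 0.2368 = 0.4736 mol
Q = 0.4736 × 96500 = 45700 C
t = Q / I = 45700 / 23.6 = 1936 s = 32.3 min

32.3 min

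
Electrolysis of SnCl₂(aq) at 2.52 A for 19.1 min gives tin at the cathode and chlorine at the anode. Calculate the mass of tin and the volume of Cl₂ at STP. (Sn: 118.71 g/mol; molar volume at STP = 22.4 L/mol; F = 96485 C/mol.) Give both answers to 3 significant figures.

1.78 g Sn; 0.335 L Cl₂

Q = 2.52 × 1146 = 2888 C; n(e⁻) = 2888 / 96485 = 0.02993 mol
Cathode: Sn²⁺ + 2e⁻ → Sn → n(Sn) = 0.02993/2 = 0.01497 mol → 1.78 g
Anode: 2Cl⁻ → Cl₂ + 2e⁻ → n(Cl₂) = 0.02993/2 = 0.01497 mol → 0.335 L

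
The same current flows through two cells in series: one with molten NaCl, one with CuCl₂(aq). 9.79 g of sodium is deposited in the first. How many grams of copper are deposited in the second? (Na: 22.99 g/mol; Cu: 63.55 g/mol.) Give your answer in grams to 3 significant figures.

n(Na) = 9.79 / 22.99 = 0.4258 mol
Na⁺ + e⁻ → Na, so n(e⁻) = 0.4258 mol
The cells are in series, so the same charge (and hence the same n(e⁻) = 0.4258 mol) passes through both.
Cu²⁺ + 2e⁻ → Cu, so n(Cu) = 0.4258 / 2 = 0.2129 mol
m(Cu) = 0.2129 × 63.55 = 13.5 g

13.5 g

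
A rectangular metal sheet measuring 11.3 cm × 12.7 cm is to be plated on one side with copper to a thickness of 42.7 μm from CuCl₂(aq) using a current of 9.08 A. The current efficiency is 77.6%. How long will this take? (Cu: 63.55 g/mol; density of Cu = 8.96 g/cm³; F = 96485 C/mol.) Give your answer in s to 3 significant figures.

Plated area = 11.3 × 12.7 = 143.5 cm²
Volume = 143.5 × 42.7×10⁻⁴ cm = 0.6127 cm³
m(Cu) = 0.6127 × 8.96 = 5.490 g
n(Cu) = 5.490 / 63.55 = 0.08639 mol; n(e⁻) = 2 × 0.08639 = 0.1728 mol
Q = 0.1728 × 96485 / 0.776 = 21490 C
t = 21490 / 9.08 = 2367 s

2370 s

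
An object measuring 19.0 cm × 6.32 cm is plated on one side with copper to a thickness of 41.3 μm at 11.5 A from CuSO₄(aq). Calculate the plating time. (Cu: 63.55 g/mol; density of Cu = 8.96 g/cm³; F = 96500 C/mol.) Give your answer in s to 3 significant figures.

Plated area = 19.0 × 6.32 = 120.1 cm²
Volume = 120.1 × 41.3×10⁻⁴ cm = 0.4960 cm³
m(Cu) = 0.4960 × 8.96 = 4.444 g
n(Cu) = 4.444 / 63.55 = 0.06993 mol; n(e⁻) = 2 × 0.06993 = 0.1399 mol
Q = 0.1399 × 96500 = 13500 C
t = 13500 / 11.5 = 1174 s

1170 s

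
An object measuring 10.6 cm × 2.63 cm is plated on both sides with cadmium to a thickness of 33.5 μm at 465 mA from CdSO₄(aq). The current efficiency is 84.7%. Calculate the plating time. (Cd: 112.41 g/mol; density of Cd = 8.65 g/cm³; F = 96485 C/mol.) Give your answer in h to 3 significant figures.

1.96 h

Plated area = 2 × 10.6 × 2.63 = 55.76 cm²
Volume = 55.76 × 33.5×10⁻⁴ cm = 0.1868 cm³
m(Cd) = 0.1868 × 8.65 = 1.616 g
n(Cd) = 1.616 / 112.41 = 0.01438 mol; n(e⁻) = 2 × 0.01438 = 0.02876 mol
Q = 0.02876 × 96485 / 0.847 = 3276 C
t = 3276 / 0.465 = 7045 s = 1.96 h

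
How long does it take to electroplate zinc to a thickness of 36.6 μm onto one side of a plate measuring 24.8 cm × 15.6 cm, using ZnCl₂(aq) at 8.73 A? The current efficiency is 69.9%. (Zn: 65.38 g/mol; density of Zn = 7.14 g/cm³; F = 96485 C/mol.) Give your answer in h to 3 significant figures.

Plated area = 24.8 × 15.6 = 386.9 cm²
Volume = 386.9 × 36.6×10⁻⁴ cm = 1.416 cm³
m(Zn) = 1.416 × 7.14 = 10.11 g
n(Zn) = 10.11 / 65.38 = 0.1546 mol; n(e⁻) = 2 × 0.1546 = 0.3092 mol
Q = 0.3092 × 96485 / 0.699 = 42680 C
t = 42680 / 8.73 = 4889 s = 1.36 h

1.36 h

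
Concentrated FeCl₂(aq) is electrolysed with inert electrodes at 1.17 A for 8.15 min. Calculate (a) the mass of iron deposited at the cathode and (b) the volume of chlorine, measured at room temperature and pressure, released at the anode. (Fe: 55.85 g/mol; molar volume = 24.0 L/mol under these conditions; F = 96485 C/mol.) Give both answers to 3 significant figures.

Q = 1.17 × 489 = 572.1 C; n(e⁻) = 572.1 / 96485 = 0.005929 mol
Cathode: Fe²⁺ + 2e⁻ → Fe → n(Fe) = 0.005929/2 = 0.002965 mol → 0.166 g
Anode: 2Cl⁻ → Cl₂ + 2e⁻ → n(Cl₂) = 0.005929/2 = 0.002965 mol → 0.0712 L

0.166 g Fe; 0.0712 L Cl₂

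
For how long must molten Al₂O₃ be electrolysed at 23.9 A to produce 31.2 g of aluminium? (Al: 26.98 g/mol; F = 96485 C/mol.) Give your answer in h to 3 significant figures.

n(Al) = 31.2 / 26.98 = 1.156 mol
Al³⁺ + 3e⁻ → Al, so n(e⁻) = 3 × 1.156 = 3.468 mol
Q = 3.468 × 96485 = 3.346×10^5 C
t = Q / I = 3.346×10^5 / 23.9 = 14000 s = 3.89 h

3.89 h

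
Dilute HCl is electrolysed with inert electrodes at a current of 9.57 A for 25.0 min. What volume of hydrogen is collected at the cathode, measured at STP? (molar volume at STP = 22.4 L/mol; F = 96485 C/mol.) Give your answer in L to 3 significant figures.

1.67 L

Q = 9.57 A × 1500 s = 14360 C
Moles of electrons = 14360 / 96485 = 0.1488 mol
2H⁺ + 2e⁻ → H₂, so n(H₂) = 0.1488 / 2 = 0.07440 mol
V = 0.07440 × 22.4 = 1.667 L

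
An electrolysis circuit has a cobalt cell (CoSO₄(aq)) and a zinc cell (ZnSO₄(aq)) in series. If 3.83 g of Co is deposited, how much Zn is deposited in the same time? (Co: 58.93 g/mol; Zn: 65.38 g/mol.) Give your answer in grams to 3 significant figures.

n(Co) = 3.83 / 58.93 = 0.06499 mol
Co²⁺ + 2e⁻ → Co, so n(e⁻) = 2 × 0.06499 = 0.1300 mol
The cells are in series, so the same charge (and hence the same n(e⁻) = 0.1300 mol) passes through both.
Zn²⁺ + 2e⁻ → Zn, so n(Zn) = 0.1300 / 2 = 0.06500 mol
m(Zn) = 0.06500 × 65.38 = 4.25 g

4.25 g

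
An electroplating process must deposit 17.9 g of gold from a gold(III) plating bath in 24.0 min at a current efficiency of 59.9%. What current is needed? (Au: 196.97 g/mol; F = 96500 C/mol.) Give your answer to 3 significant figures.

n(Au) = 17.9 / 196.97 = 0.09088 mol
Au³⁺ + 3e⁻ → Au, so n(e⁻) = 3 × 0.09088 = 0.2726 mol
Q = 0.2726 × 96500 / 0.599 = 43920 C
I = Q / t = 43920 / 1440 s = 30.5 A

30.5 A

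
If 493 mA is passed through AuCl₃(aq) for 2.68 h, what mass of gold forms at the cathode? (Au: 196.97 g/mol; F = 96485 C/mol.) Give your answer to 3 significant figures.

Q = It = 0.493 × 9648 = 4756 C
n(e⁻) = Q/F = 4756/96485 = 0.04929 mol
Au³⁺ + 3e⁻ → Au, so n(Au) = 0.04929 / 3 = 0.01643 mol
m = 0.01643 × 196.97 = 3.24 g

3.24 g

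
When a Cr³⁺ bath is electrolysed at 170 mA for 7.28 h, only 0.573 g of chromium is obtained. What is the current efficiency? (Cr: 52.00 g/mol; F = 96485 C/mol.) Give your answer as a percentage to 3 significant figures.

Q = 0.170 × 26208 = 4455 C
n(e⁻) = 4455 / 96485 = 0.04617 mol
Cr³⁺ + 3e⁻ → Cr, so theoretical n(Cr) = 0.01539 mol → 0.8003 g
Efficiency = 0.573 / 0.8003 = 0.7160 = 71.6%

71.6%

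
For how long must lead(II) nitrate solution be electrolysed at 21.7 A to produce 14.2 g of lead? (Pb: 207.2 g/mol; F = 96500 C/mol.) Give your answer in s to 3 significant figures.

610 s

n(Pb) = 14.2 / 207.2 = 0.06853 mol
Pb²⁺ + 2e⁻ → Pb, so n(e⁻) = 2 × 0.06853 = 0.1371 mol
Q = 0.1371 × 96500 = 13230 C
t = Q / I = 13230 / 21.7 = 609.7 s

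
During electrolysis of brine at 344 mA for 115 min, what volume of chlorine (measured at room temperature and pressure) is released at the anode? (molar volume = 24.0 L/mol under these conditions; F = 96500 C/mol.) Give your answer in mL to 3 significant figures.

Q = It = 0.344 × 6900 = 2374 C
n(e⁻) = Q/F = 2374/96500 = 0.02460 mol
2Cl⁻ → Cl₂ + 2e⁻, so n(Cl₂) = 0.02460 / 2 = 0.01230 mol
V = 0.01230 × 24.0 = 0.2952 L
= 295 mL

295 mL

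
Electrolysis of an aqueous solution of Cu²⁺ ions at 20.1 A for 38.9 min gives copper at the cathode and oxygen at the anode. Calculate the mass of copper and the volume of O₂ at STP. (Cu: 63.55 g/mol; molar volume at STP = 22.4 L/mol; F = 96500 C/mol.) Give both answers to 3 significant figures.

Q = 20.1 × 2334 = 46910 C; n(e⁻) = 46910 / 96500 = 0.4861 mol
Cathode: Cu²⁺ + 2e⁻ → Cu → n(Cu) = 0.4861/2 = 0.2431 mol → 15.4 g
Anode: 2H₂O → O₂ + 4H⁺ + 4e⁻ → n(O₂) = 0.4861/4 = 0.1215 mol → 2.72 L

15.4 g Cu; 2.72 L O₂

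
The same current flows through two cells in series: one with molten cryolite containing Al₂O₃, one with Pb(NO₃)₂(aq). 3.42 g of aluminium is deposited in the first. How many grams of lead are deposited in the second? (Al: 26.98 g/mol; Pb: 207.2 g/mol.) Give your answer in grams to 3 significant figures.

39.4 g

n(Al) = 3.42 / 26.98 = 0.1268 mol
Al³⁺ + 3e⁻ → Al, so n(e⁻) = 3 × 0.1268 = 0.3804 mol
In series, the same 0.3804 mol of electrons flows through the second cell.
Pb²⁺ + 2e⁻ → Pb, so n(Pb) = 0.3804 / 2 = 0.1902 mol
m(Pb) = 0.1902 × 207.2 = 39.4 g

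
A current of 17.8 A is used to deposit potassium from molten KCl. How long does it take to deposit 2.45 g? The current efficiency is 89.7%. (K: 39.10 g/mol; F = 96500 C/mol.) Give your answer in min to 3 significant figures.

6.31 min

n(K) = 2.45 / 39.10 = 0.06266 mol
K⁺ + e⁻ → K, so n(e⁻) = 0.06266 mol
Q = 0.06266 × 96500 / 0.897 = 6741 C
t = Q / I = 6741 / 17.8 = 378.7 s = 6.31 min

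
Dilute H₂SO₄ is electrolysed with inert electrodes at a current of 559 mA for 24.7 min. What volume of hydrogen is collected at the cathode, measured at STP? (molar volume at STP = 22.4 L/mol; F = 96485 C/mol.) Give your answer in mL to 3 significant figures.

Q = 0.559 A × 1482 s = 828.4 C
n(e⁻) = 828.4 / 96485 = 0.008586 mol
2H⁺ + 2e⁻ → H₂, so n(H₂) = 0.008586 / 2 = 0.004293 mol
V = 0.004293 × 22.4 = 0.09616 L
= 96.2 mL

96.2 mL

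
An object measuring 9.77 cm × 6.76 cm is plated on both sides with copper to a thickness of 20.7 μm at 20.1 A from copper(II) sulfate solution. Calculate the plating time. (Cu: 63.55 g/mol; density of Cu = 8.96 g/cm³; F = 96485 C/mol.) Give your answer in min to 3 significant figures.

6.17 min

Plated area = 2 × 9.77 × 6.76 = 132.1 cm²
Volume = 132.1 × 20.7×10⁻⁴ cm = 0.2734 cm³
m(Cu) = 0.2734 × 8.96 = 2.450 g
n(Cu) = 2.450 / 63.55 = 0.03855 mol; n(e⁻) = 2 × 0.03855 = 0.07710 mol
Q = 0.07710 × 96485 = 7439 C
t = 7439 / 20.1 = 370.1 s = 6.17 min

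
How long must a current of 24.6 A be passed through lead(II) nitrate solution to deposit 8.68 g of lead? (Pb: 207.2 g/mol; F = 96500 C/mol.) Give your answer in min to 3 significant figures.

n(Pb) = 8.68 / 207.2 = 0.04189 mol
Pb²⁺ + 2e⁻ → Pb, so n(e⁻) = 2 × 0.04189 = 0.08378 mol
Q = 0.08378 × 96500 = 8085 C
t = Q / I = 8085 / 24.6 = 328.7 s = 5.48 min

5.48 min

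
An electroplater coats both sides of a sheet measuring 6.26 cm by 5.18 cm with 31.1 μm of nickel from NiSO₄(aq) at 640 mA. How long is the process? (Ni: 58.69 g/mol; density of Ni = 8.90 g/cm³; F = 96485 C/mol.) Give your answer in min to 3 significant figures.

154 min

Plated area = 2 × 6.26 × 5.18 = 64.85 cm²
Volume = 64.85 × 31.1×10⁻⁴ cm = 0.2017 cm³
m(Ni) = 0.2017 × 8.90 = 1.795 g
n(Ni) = 1.795 / 58.69 = 0.03058 mol; n(e⁻) = 2 × 0.03058 = 0.06116 mol
Q = 0.06116 × 96485 = 5901 C
t = 5901 / 0.640 = 9220 s = 154 min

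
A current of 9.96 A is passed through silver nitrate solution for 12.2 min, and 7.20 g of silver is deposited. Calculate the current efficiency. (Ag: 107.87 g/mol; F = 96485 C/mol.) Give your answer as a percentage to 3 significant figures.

Q = 9.96 × 732 = 7291 C
n(e⁻) = 7291 / 96485 = 0.07557 mol
Ag⁺ + e⁻ → Ag, so theoretical n(Ag) = 0.07557 mol → 8.152 g
Efficiency = 7.20 / 8.152 = 0.8832 = 88.3%

88.3%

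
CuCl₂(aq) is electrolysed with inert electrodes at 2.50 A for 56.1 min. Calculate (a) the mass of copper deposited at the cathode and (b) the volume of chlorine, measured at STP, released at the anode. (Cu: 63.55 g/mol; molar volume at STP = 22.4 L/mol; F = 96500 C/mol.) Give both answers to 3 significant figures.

Q = 2.50 × 3366 = 8415 C; n(e⁻) = 8415 / 96500 = 0.08720 mol
Cathode: Cu²⁺ + 2e⁻ → Cu → n(Cu) = 0.08720/2 = 0.04360 mol → 2.77 g
Anode: 2Cl⁻ → Cl₂ + 2e⁻ → n(Cl₂) = 0.08720/2 = 0.04360 mol → 0.977 L

2.77 g Cu; 0.977 L Cl₂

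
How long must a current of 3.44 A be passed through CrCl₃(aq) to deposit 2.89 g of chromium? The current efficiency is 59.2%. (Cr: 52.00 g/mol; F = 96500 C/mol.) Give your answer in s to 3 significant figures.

7900 s

n(Cr) = 2.89 / 52.00 = 0.05558 mol
Cr³⁺ + 3e⁻ → Cr, so n(e⁻) = 3 × 0.05558 = 0.1667 mol
Q = 0.1667 × 96500 / 0.592 = 27170 C
t = Q / I = 27170 / 3.44 = 7898 s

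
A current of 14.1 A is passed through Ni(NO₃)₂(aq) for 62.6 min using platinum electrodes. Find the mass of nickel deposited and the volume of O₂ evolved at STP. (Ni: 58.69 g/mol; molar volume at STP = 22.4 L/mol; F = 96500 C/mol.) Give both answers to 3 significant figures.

16.1 g Ni; 3.07 L O₂

Q = 14.1 × 3756 = 52960 C; n(e⁻) = 52960 / 96500 = 0.5488 mol
Cathode: Ni²⁺ + 2e⁻ → Ni → n(Ni) = 0.5488/2 = 0.2744 mol → 16.1 g
Anode: 2H₂O → O₂ + 4H⁺ + 4e⁻ → n(O₂) = 0.5488/4 = 0.1372 mol → 3.07 L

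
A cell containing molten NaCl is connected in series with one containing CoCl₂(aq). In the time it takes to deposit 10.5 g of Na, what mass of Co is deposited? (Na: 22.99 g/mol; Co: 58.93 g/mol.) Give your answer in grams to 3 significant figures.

n(Na) = 10.5 / 22.99 = 0.4567 mol
Na⁺ + e⁻ → Na, so n(e⁻) = 0.4567 mol
Same current for the same time ⇒ same n(e⁻) = 0.4567 mol in both cells.
Co²⁺ + 2e⁻ → Co, so n(Co) = 0.4567 / 2 = 0.2284 mol
m(Co) = 0.2284 × 58.93 = 13.5 g

13.5 g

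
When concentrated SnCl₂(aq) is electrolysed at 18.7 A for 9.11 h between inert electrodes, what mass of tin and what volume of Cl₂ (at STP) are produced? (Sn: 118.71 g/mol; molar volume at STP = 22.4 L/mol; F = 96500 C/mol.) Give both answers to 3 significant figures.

Q = 18.7 × 32796 = 6.133×10^5 C; n(e⁻) = 6.133×10^5 / 96500 = 6.355 mol
Cathode: Sn²⁺ + 2e⁻ → Sn → n(Sn) = 6.355/2 = 3.178 mol → 377 g
Anode: 2Cl⁻ → Cl₂ + 2e⁻ → n(Cl₂) = 6.355/2 = 3.178 mol → 71.2 L

377 g Sn; 71.2 L Cl₂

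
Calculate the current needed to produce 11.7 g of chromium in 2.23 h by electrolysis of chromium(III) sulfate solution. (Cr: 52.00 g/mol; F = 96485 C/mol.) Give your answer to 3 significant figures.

8.11 A

n(Cr) = 11.7 / 52.00 = 0.2250 mol
Cr³⁺ + 3e⁻ → Cr, so n(e⁻) = 3 × 0.2250 = 0.6750 mol
Q = 0.6750 × 96485 = 65130 C
I = Q / t = 65130 / 8028 s = 8.11 A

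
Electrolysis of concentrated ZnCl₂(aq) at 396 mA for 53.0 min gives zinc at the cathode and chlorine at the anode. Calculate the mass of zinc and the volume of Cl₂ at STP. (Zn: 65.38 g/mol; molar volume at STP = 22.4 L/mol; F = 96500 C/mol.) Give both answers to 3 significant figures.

Q = 0.396 × 3180 = 1259 C; n(e⁻) = 1259 / 96500 = 0.01305 mol
Cathode: Zn²⁺ + 2e⁻ → Zn → n(Zn) = 0.01305/2 = 0.006525 mol → 0.427 g
Anode: 2Cl⁻ → Cl₂ + 2e⁻ → n(Cl₂) = 0.01305/2 = 0.006525 mol → 0.146 L

0.427 g Zn; 0.146 L Cl₂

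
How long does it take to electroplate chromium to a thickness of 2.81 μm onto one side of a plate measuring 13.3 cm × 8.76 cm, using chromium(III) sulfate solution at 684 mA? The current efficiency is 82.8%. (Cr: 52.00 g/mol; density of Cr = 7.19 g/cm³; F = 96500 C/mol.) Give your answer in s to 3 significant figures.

Plated area = 13.3 × 8.76 = 116.5 cm²
Volume = 116.5 × 2.81×10⁻⁴ cm = 0.03274 cm³
m(Cr) = 0.03274 × 7.19 = 0.2354 g
n(Cr) = 0.2354 / 52.00 = 0.004527 mol; n(e⁻) = 3 × 0.004527 = 0.01358 mol
Q = 0.01358 × 96500 / 0.828 = 1583 C
t = 1583 / 0.684 = 2314 s

2310 s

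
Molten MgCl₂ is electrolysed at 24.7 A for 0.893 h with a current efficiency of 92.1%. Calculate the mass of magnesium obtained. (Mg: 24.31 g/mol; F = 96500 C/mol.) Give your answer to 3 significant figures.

9.21 g

Q = 24.7 × 3214.8 = 79410 C
n(e⁻) = 79410 / 96500 = 0.8229 mol
Mg²⁺ + 2e⁻ → Mg, so theoretical m(Mg) = 0.4115 × 24.31 = 10.00 g
Actual mass = 92.1% × 10.00 = 9.21 g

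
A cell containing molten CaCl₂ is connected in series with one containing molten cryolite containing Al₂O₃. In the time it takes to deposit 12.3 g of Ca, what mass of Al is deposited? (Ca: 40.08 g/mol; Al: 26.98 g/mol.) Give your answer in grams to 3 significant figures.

n(Ca) = 12.3 / 40.08 = 0.3069 mol
Ca²⁺ + 2e⁻ → Ca, so n(e⁻) = 2 × 0.3069 = 0.6138 mol
The cells are in series, so the same charge (and hence the same n(e⁻) = 0.6138 mol) passes through both.
Al³⁺ + 3e⁻ → Al, so n(Al) = 0.6138 / 3 = 0.2046 mol
m(Al) = 0.2046 × 26.98 = 5.52 g

5.52 g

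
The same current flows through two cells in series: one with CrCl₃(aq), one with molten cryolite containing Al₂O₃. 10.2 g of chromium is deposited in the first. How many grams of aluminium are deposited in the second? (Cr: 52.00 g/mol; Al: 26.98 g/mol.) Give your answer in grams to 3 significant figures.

5.29 g

n(Cr) = 10.2 / 52.00 = 0.1962 mol
Cr³⁺ + 3e⁻ → Cr, so n(e⁻) = 3 × 0.1962 = 0.5886 mol
Same current for the same time ⇒ same n(e⁻) = 0.5886 mol in both cells.
Al³⁺ + 3e⁻ → Al, so n(Al) = 0.5886 / 3 = 0.1962 mol
m(Al) = 0.1962 × 26.98 = 5.29 g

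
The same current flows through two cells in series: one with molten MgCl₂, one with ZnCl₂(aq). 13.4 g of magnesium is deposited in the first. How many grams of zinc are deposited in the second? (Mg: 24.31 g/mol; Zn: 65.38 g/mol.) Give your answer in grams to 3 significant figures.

36.0 g

n(Mg) = 13.4 / 24.31 = 0.5512 mol
Mg²⁺ + 2e⁻ → Mg, so n(e⁻) = 2 × 0.5512 = 1.102 mol
Since the cells are in series, n(e⁻) in the Zn cell is also 1.102 mol.
Zn²⁺ + 2e⁻ → Zn, so n(Zn) = 1.102 / 2 = 0.5510 mol
m(Zn) = 0.5510 × 65.38 = 36.0 g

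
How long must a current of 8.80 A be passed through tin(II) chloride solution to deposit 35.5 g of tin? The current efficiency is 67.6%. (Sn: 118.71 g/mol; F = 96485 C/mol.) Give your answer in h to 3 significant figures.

n(Sn) = 35.5 / 118.71 = 0.2990 mol
Sn²⁺ + 2e⁻ → Sn, so n(e⁻) = 2 × 0.2990 = 0.5980 mol
Q = 0.5980 × 96485 / 0.676 = 85350 C
t = Q / I = 85350 / 8.80 = 9699 s = 2.69 h

2.69 h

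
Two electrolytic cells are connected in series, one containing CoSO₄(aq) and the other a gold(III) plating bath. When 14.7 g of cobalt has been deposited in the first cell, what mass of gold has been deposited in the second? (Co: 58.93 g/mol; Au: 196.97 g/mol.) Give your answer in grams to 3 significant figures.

n(Co) = 14.7 / 58.93 = 0.2494 mol
Co²⁺ + 2e⁻ → Co, so n(e⁻) = 2 × 0.2494 = 0.4988 mol
The cells are in series, so the same charge (and hence the same n(e⁻) = 0.4988 mol) passes through both.
Au³⁺ + 3e⁻ → Au, so n(Au) = 0.4988 / 3 = 0.1663 mol
m(Au) = 0.1663 × 196.97 = 32.8 g

32.8 g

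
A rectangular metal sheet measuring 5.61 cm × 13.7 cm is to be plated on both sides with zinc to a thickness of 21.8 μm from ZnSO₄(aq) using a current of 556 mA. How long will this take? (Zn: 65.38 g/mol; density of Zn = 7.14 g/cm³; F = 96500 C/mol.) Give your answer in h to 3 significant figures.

Plated area = 2 × 5.61 × 13.7 = 153.7 cm²
Volume = 153.7 × 21.8×10⁻⁴ cm = 0.3351 cm³
m(Zn) = 0.3351 × 7.14 = 2.393 g
n(Zn) = 2.393 / 65.38 = 0.03660 mol; n(e⁻) = 2 × 0.03660 = 0.07320 mol
Q = 0.07320 × 96500 = 7064 C
t = 7064 / 0.556 = 12710 s = 3.53 h

3.53 h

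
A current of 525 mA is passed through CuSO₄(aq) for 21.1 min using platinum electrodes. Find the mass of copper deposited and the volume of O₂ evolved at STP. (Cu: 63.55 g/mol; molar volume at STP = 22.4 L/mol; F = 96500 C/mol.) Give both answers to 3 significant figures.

0.219 g Cu; 0.0386 L O₂

Q = 0.525 × 1266 = 664.7 C; n(e⁻) = 664.7 / 96500 = 0.006888 mol
Cathode: Cu²⁺ + 2e⁻ → Cu → n(Cu) = 0.006888/2 = 0.003444 mol → 0.219 g
Anode: 2H₂O → O₂ + 4H⁺ + 4e⁻ → n(O₂) = 0.006888/4 = 0.001722 mol → 0.0386 L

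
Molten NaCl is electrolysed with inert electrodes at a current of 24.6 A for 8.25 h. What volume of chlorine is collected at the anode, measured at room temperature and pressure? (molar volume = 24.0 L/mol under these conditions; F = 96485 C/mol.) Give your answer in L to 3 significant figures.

Q = It = 24.6 × 29700 = 7.306×10^5 C
n(e⁻) = Q/F = 7.306×10^5/96485 = 7.572 mol
2Cl⁻ → Cl₂ + 2e⁻, so n(Cl₂) = 7.572 / 2 = 3.786 mol
V = 3.786 × 24.0 = 90.86 L

90.9 L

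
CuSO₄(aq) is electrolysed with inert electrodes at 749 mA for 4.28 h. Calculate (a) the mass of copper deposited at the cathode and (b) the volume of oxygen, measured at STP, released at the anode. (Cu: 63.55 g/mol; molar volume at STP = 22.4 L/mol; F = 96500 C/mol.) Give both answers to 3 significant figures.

3.80 g Cu; 0.670 L O₂

Q = 0.749 × 15408 = 11540 C; n(e⁻) = 11540 / 96500 = 0.1196 mol
Cathode: Cu²⁺ + 2e⁻ → Cu → n(Cu) = 0.1196/2 = 0.05980 mol → 3.80 g
Anode: 2H₂O → O₂ + 4H⁺ + 4e⁻ → n(O₂) = 0.1196/4 = 0.02990 mol → 0.670 L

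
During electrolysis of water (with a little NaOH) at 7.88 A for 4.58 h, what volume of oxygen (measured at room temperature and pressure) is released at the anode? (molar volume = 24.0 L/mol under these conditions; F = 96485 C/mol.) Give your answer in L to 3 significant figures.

Q = It = 7.88 × 16488 = 1.299×10^5 C
Moles of electrons = 1.299×10^5 / 96485 = 1.346 mol
2H₂O → O₂ + 4H⁺ + 4e⁻, so n(O₂) = 1.346 / 4 = 0.3365 mol
V = 0.3365 × 24.0 = 8.076 L

8.08 L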